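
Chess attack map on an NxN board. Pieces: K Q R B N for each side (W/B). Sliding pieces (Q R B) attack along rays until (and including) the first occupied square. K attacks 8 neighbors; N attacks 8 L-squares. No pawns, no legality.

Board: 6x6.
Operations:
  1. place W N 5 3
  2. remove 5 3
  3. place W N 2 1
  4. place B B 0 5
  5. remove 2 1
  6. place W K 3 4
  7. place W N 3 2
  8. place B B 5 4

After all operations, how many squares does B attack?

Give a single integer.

Op 1: place WN@(5,3)
Op 2: remove (5,3)
Op 3: place WN@(2,1)
Op 4: place BB@(0,5)
Op 5: remove (2,1)
Op 6: place WK@(3,4)
Op 7: place WN@(3,2)
Op 8: place BB@(5,4)
Per-piece attacks for B:
  BB@(0,5): attacks (1,4) (2,3) (3,2) [ray(1,-1) blocked at (3,2)]
  BB@(5,4): attacks (4,5) (4,3) (3,2) [ray(-1,-1) blocked at (3,2)]
Union (5 distinct): (1,4) (2,3) (3,2) (4,3) (4,5)

Answer: 5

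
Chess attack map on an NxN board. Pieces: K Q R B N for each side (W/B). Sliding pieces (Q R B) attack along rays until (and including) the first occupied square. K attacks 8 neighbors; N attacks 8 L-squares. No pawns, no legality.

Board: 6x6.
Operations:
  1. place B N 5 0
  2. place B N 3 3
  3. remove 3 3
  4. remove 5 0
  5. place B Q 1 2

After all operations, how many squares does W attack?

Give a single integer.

Op 1: place BN@(5,0)
Op 2: place BN@(3,3)
Op 3: remove (3,3)
Op 4: remove (5,0)
Op 5: place BQ@(1,2)
Per-piece attacks for W:
Union (0 distinct): (none)

Answer: 0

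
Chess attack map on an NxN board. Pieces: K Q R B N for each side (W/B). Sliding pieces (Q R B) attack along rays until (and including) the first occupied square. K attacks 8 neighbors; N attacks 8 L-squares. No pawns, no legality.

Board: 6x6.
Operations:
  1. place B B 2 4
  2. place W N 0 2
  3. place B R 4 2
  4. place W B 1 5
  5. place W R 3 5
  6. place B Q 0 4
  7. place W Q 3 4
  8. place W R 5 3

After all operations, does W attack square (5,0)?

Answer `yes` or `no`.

Answer: yes

Derivation:
Op 1: place BB@(2,4)
Op 2: place WN@(0,2)
Op 3: place BR@(4,2)
Op 4: place WB@(1,5)
Op 5: place WR@(3,5)
Op 6: place BQ@(0,4)
Op 7: place WQ@(3,4)
Op 8: place WR@(5,3)
Per-piece attacks for W:
  WN@(0,2): attacks (1,4) (2,3) (1,0) (2,1)
  WB@(1,5): attacks (2,4) (0,4) [ray(1,-1) blocked at (2,4); ray(-1,-1) blocked at (0,4)]
  WQ@(3,4): attacks (3,5) (3,3) (3,2) (3,1) (3,0) (4,4) (5,4) (2,4) (4,5) (4,3) (5,2) (2,5) (2,3) (1,2) (0,1) [ray(0,1) blocked at (3,5); ray(-1,0) blocked at (2,4)]
  WR@(3,5): attacks (3,4) (4,5) (5,5) (2,5) (1,5) [ray(0,-1) blocked at (3,4); ray(-1,0) blocked at (1,5)]
  WR@(5,3): attacks (5,4) (5,5) (5,2) (5,1) (5,0) (4,3) (3,3) (2,3) (1,3) (0,3)
W attacks (5,0): yes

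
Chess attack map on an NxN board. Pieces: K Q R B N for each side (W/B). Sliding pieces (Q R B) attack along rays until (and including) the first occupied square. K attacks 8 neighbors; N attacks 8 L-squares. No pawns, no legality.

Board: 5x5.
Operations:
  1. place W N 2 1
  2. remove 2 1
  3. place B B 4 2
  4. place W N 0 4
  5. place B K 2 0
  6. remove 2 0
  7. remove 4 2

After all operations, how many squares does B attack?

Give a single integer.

Answer: 0

Derivation:
Op 1: place WN@(2,1)
Op 2: remove (2,1)
Op 3: place BB@(4,2)
Op 4: place WN@(0,4)
Op 5: place BK@(2,0)
Op 6: remove (2,0)
Op 7: remove (4,2)
Per-piece attacks for B:
Union (0 distinct): (none)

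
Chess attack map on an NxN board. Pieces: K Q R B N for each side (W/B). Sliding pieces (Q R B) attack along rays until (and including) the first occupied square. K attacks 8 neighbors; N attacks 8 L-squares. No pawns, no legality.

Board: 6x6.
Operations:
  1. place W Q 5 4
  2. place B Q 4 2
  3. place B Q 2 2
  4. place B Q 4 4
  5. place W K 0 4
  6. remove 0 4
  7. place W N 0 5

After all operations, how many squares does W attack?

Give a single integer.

Op 1: place WQ@(5,4)
Op 2: place BQ@(4,2)
Op 3: place BQ@(2,2)
Op 4: place BQ@(4,4)
Op 5: place WK@(0,4)
Op 6: remove (0,4)
Op 7: place WN@(0,5)
Per-piece attacks for W:
  WN@(0,5): attacks (1,3) (2,4)
  WQ@(5,4): attacks (5,5) (5,3) (5,2) (5,1) (5,0) (4,4) (4,5) (4,3) (3,2) (2,1) (1,0) [ray(-1,0) blocked at (4,4)]
Union (13 distinct): (1,0) (1,3) (2,1) (2,4) (3,2) (4,3) (4,4) (4,5) (5,0) (5,1) (5,2) (5,3) (5,5)

Answer: 13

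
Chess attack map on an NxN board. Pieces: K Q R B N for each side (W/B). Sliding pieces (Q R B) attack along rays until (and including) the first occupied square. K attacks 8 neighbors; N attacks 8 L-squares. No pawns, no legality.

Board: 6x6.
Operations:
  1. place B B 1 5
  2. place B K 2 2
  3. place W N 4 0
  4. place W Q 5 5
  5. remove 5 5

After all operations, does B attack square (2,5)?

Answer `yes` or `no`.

Answer: no

Derivation:
Op 1: place BB@(1,5)
Op 2: place BK@(2,2)
Op 3: place WN@(4,0)
Op 4: place WQ@(5,5)
Op 5: remove (5,5)
Per-piece attacks for B:
  BB@(1,5): attacks (2,4) (3,3) (4,2) (5,1) (0,4)
  BK@(2,2): attacks (2,3) (2,1) (3,2) (1,2) (3,3) (3,1) (1,3) (1,1)
B attacks (2,5): no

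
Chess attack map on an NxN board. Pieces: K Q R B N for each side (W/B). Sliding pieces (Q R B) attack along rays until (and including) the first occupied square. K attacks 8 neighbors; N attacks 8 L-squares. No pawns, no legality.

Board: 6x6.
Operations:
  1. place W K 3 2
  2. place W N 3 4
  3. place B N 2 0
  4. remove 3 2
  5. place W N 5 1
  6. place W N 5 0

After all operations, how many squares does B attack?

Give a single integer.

Answer: 4

Derivation:
Op 1: place WK@(3,2)
Op 2: place WN@(3,4)
Op 3: place BN@(2,0)
Op 4: remove (3,2)
Op 5: place WN@(5,1)
Op 6: place WN@(5,0)
Per-piece attacks for B:
  BN@(2,0): attacks (3,2) (4,1) (1,2) (0,1)
Union (4 distinct): (0,1) (1,2) (3,2) (4,1)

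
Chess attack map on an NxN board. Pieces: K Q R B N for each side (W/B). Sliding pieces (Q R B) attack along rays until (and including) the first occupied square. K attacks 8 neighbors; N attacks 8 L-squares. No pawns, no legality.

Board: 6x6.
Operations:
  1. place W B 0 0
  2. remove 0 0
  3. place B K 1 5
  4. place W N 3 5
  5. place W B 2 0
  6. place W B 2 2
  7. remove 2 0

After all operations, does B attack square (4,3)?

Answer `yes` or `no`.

Op 1: place WB@(0,0)
Op 2: remove (0,0)
Op 3: place BK@(1,5)
Op 4: place WN@(3,5)
Op 5: place WB@(2,0)
Op 6: place WB@(2,2)
Op 7: remove (2,0)
Per-piece attacks for B:
  BK@(1,5): attacks (1,4) (2,5) (0,5) (2,4) (0,4)
B attacks (4,3): no

Answer: no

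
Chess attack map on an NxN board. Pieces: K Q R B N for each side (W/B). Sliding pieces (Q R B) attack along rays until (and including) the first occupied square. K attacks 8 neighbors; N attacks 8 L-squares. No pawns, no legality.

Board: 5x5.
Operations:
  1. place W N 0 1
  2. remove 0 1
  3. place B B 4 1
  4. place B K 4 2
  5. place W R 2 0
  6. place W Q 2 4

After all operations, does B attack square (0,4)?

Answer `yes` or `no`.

Op 1: place WN@(0,1)
Op 2: remove (0,1)
Op 3: place BB@(4,1)
Op 4: place BK@(4,2)
Op 5: place WR@(2,0)
Op 6: place WQ@(2,4)
Per-piece attacks for B:
  BB@(4,1): attacks (3,2) (2,3) (1,4) (3,0)
  BK@(4,2): attacks (4,3) (4,1) (3,2) (3,3) (3,1)
B attacks (0,4): no

Answer: no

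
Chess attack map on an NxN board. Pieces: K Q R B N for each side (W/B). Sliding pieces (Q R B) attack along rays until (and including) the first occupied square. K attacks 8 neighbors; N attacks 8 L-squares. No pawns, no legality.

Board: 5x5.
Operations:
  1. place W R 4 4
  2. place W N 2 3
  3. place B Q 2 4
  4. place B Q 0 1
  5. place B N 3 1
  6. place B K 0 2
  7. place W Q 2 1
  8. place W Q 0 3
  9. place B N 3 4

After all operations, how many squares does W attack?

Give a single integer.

Op 1: place WR@(4,4)
Op 2: place WN@(2,3)
Op 3: place BQ@(2,4)
Op 4: place BQ@(0,1)
Op 5: place BN@(3,1)
Op 6: place BK@(0,2)
Op 7: place WQ@(2,1)
Op 8: place WQ@(0,3)
Op 9: place BN@(3,4)
Per-piece attacks for W:
  WQ@(0,3): attacks (0,4) (0,2) (1,3) (2,3) (1,4) (1,2) (2,1) [ray(0,-1) blocked at (0,2); ray(1,0) blocked at (2,3); ray(1,-1) blocked at (2,1)]
  WQ@(2,1): attacks (2,2) (2,3) (2,0) (3,1) (1,1) (0,1) (3,2) (4,3) (3,0) (1,2) (0,3) (1,0) [ray(0,1) blocked at (2,3); ray(1,0) blocked at (3,1); ray(-1,0) blocked at (0,1); ray(-1,1) blocked at (0,3)]
  WN@(2,3): attacks (4,4) (0,4) (3,1) (4,2) (1,1) (0,2)
  WR@(4,4): attacks (4,3) (4,2) (4,1) (4,0) (3,4) [ray(-1,0) blocked at (3,4)]
Union (22 distinct): (0,1) (0,2) (0,3) (0,4) (1,0) (1,1) (1,2) (1,3) (1,4) (2,0) (2,1) (2,2) (2,3) (3,0) (3,1) (3,2) (3,4) (4,0) (4,1) (4,2) (4,3) (4,4)

Answer: 22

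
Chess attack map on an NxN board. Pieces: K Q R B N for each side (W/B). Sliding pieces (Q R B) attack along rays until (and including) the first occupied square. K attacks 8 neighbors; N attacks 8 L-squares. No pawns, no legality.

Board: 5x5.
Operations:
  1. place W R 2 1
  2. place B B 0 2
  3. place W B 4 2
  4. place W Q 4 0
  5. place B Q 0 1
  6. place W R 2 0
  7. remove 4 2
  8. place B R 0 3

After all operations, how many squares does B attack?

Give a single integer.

Op 1: place WR@(2,1)
Op 2: place BB@(0,2)
Op 3: place WB@(4,2)
Op 4: place WQ@(4,0)
Op 5: place BQ@(0,1)
Op 6: place WR@(2,0)
Op 7: remove (4,2)
Op 8: place BR@(0,3)
Per-piece attacks for B:
  BQ@(0,1): attacks (0,2) (0,0) (1,1) (2,1) (1,2) (2,3) (3,4) (1,0) [ray(0,1) blocked at (0,2); ray(1,0) blocked at (2,1)]
  BB@(0,2): attacks (1,3) (2,4) (1,1) (2,0) [ray(1,-1) blocked at (2,0)]
  BR@(0,3): attacks (0,4) (0,2) (1,3) (2,3) (3,3) (4,3) [ray(0,-1) blocked at (0,2)]
Union (14 distinct): (0,0) (0,2) (0,4) (1,0) (1,1) (1,2) (1,3) (2,0) (2,1) (2,3) (2,4) (3,3) (3,4) (4,3)

Answer: 14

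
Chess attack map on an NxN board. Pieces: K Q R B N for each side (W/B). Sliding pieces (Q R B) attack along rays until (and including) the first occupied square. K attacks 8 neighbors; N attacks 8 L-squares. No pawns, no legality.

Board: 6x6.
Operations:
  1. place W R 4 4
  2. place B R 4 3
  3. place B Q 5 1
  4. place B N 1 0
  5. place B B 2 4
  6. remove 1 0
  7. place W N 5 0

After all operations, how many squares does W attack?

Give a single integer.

Answer: 7

Derivation:
Op 1: place WR@(4,4)
Op 2: place BR@(4,3)
Op 3: place BQ@(5,1)
Op 4: place BN@(1,0)
Op 5: place BB@(2,4)
Op 6: remove (1,0)
Op 7: place WN@(5,0)
Per-piece attacks for W:
  WR@(4,4): attacks (4,5) (4,3) (5,4) (3,4) (2,4) [ray(0,-1) blocked at (4,3); ray(-1,0) blocked at (2,4)]
  WN@(5,0): attacks (4,2) (3,1)
Union (7 distinct): (2,4) (3,1) (3,4) (4,2) (4,3) (4,5) (5,4)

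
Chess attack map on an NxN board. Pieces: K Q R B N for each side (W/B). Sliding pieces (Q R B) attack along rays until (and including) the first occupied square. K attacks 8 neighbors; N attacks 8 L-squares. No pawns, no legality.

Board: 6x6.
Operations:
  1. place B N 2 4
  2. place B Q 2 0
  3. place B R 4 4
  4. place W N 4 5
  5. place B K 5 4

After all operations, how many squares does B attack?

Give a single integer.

Answer: 25

Derivation:
Op 1: place BN@(2,4)
Op 2: place BQ@(2,0)
Op 3: place BR@(4,4)
Op 4: place WN@(4,5)
Op 5: place BK@(5,4)
Per-piece attacks for B:
  BQ@(2,0): attacks (2,1) (2,2) (2,3) (2,4) (3,0) (4,0) (5,0) (1,0) (0,0) (3,1) (4,2) (5,3) (1,1) (0,2) [ray(0,1) blocked at (2,4)]
  BN@(2,4): attacks (4,5) (0,5) (3,2) (4,3) (1,2) (0,3)
  BR@(4,4): attacks (4,5) (4,3) (4,2) (4,1) (4,0) (5,4) (3,4) (2,4) [ray(0,1) blocked at (4,5); ray(1,0) blocked at (5,4); ray(-1,0) blocked at (2,4)]
  BK@(5,4): attacks (5,5) (5,3) (4,4) (4,5) (4,3)
Union (25 distinct): (0,0) (0,2) (0,3) (0,5) (1,0) (1,1) (1,2) (2,1) (2,2) (2,3) (2,4) (3,0) (3,1) (3,2) (3,4) (4,0) (4,1) (4,2) (4,3) (4,4) (4,5) (5,0) (5,3) (5,4) (5,5)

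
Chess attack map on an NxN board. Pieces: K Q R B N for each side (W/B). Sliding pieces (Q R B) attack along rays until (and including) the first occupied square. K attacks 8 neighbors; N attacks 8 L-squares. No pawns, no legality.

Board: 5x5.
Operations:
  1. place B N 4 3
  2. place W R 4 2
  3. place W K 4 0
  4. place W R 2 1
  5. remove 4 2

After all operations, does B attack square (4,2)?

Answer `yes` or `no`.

Answer: no

Derivation:
Op 1: place BN@(4,3)
Op 2: place WR@(4,2)
Op 3: place WK@(4,0)
Op 4: place WR@(2,1)
Op 5: remove (4,2)
Per-piece attacks for B:
  BN@(4,3): attacks (2,4) (3,1) (2,2)
B attacks (4,2): no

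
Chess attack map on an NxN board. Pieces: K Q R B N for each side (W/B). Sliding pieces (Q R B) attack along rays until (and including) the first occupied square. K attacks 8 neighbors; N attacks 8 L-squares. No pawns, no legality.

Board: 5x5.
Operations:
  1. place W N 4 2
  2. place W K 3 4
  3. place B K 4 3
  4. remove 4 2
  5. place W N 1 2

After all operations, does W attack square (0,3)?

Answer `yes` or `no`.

Op 1: place WN@(4,2)
Op 2: place WK@(3,4)
Op 3: place BK@(4,3)
Op 4: remove (4,2)
Op 5: place WN@(1,2)
Per-piece attacks for W:
  WN@(1,2): attacks (2,4) (3,3) (0,4) (2,0) (3,1) (0,0)
  WK@(3,4): attacks (3,3) (4,4) (2,4) (4,3) (2,3)
W attacks (0,3): no

Answer: no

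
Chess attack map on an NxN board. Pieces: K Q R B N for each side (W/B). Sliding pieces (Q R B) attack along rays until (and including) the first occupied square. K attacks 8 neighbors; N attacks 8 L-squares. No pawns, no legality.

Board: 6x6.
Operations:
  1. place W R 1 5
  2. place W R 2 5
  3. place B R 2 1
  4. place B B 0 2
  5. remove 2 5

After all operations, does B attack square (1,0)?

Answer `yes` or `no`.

Answer: no

Derivation:
Op 1: place WR@(1,5)
Op 2: place WR@(2,5)
Op 3: place BR@(2,1)
Op 4: place BB@(0,2)
Op 5: remove (2,5)
Per-piece attacks for B:
  BB@(0,2): attacks (1,3) (2,4) (3,5) (1,1) (2,0)
  BR@(2,1): attacks (2,2) (2,3) (2,4) (2,5) (2,0) (3,1) (4,1) (5,1) (1,1) (0,1)
B attacks (1,0): no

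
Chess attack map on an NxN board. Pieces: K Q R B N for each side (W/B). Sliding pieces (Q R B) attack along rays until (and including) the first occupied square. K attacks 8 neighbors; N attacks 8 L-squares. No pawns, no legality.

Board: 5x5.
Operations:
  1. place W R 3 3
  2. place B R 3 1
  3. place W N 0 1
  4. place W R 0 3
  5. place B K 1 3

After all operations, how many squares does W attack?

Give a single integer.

Op 1: place WR@(3,3)
Op 2: place BR@(3,1)
Op 3: place WN@(0,1)
Op 4: place WR@(0,3)
Op 5: place BK@(1,3)
Per-piece attacks for W:
  WN@(0,1): attacks (1,3) (2,2) (2,0)
  WR@(0,3): attacks (0,4) (0,2) (0,1) (1,3) [ray(0,-1) blocked at (0,1); ray(1,0) blocked at (1,3)]
  WR@(3,3): attacks (3,4) (3,2) (3,1) (4,3) (2,3) (1,3) [ray(0,-1) blocked at (3,1); ray(-1,0) blocked at (1,3)]
Union (11 distinct): (0,1) (0,2) (0,4) (1,3) (2,0) (2,2) (2,3) (3,1) (3,2) (3,4) (4,3)

Answer: 11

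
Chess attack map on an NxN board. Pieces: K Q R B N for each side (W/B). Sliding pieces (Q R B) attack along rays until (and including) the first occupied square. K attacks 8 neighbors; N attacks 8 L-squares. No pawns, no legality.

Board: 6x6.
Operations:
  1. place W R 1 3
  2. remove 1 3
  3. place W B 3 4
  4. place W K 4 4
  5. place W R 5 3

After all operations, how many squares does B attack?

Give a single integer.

Answer: 0

Derivation:
Op 1: place WR@(1,3)
Op 2: remove (1,3)
Op 3: place WB@(3,4)
Op 4: place WK@(4,4)
Op 5: place WR@(5,3)
Per-piece attacks for B:
Union (0 distinct): (none)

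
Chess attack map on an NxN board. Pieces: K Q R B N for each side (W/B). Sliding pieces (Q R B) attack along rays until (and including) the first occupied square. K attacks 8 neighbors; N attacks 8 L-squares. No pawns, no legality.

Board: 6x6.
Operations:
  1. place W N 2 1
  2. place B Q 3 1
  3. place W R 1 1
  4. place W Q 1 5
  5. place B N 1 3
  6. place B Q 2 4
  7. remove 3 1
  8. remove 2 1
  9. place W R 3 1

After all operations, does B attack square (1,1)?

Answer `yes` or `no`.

Op 1: place WN@(2,1)
Op 2: place BQ@(3,1)
Op 3: place WR@(1,1)
Op 4: place WQ@(1,5)
Op 5: place BN@(1,3)
Op 6: place BQ@(2,4)
Op 7: remove (3,1)
Op 8: remove (2,1)
Op 9: place WR@(3,1)
Per-piece attacks for B:
  BN@(1,3): attacks (2,5) (3,4) (0,5) (2,1) (3,2) (0,1)
  BQ@(2,4): attacks (2,5) (2,3) (2,2) (2,1) (2,0) (3,4) (4,4) (5,4) (1,4) (0,4) (3,5) (3,3) (4,2) (5,1) (1,5) (1,3) [ray(-1,1) blocked at (1,5); ray(-1,-1) blocked at (1,3)]
B attacks (1,1): no

Answer: no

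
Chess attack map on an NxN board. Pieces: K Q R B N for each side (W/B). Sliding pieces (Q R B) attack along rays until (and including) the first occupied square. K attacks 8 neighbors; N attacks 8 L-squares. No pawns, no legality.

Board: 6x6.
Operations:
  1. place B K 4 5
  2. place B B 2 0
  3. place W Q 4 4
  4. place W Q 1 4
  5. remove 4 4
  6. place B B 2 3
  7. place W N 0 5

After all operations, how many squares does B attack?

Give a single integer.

Op 1: place BK@(4,5)
Op 2: place BB@(2,0)
Op 3: place WQ@(4,4)
Op 4: place WQ@(1,4)
Op 5: remove (4,4)
Op 6: place BB@(2,3)
Op 7: place WN@(0,5)
Per-piece attacks for B:
  BB@(2,0): attacks (3,1) (4,2) (5,3) (1,1) (0,2)
  BB@(2,3): attacks (3,4) (4,5) (3,2) (4,1) (5,0) (1,4) (1,2) (0,1) [ray(1,1) blocked at (4,5); ray(-1,1) blocked at (1,4)]
  BK@(4,5): attacks (4,4) (5,5) (3,5) (5,4) (3,4)
Union (17 distinct): (0,1) (0,2) (1,1) (1,2) (1,4) (3,1) (3,2) (3,4) (3,5) (4,1) (4,2) (4,4) (4,5) (5,0) (5,3) (5,4) (5,5)

Answer: 17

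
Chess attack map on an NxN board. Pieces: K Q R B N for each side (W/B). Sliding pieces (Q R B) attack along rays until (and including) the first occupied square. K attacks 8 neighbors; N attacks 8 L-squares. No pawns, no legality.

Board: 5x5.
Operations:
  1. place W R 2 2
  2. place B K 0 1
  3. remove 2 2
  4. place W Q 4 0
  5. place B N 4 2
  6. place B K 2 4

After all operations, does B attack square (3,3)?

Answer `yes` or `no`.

Answer: yes

Derivation:
Op 1: place WR@(2,2)
Op 2: place BK@(0,1)
Op 3: remove (2,2)
Op 4: place WQ@(4,0)
Op 5: place BN@(4,2)
Op 6: place BK@(2,4)
Per-piece attacks for B:
  BK@(0,1): attacks (0,2) (0,0) (1,1) (1,2) (1,0)
  BK@(2,4): attacks (2,3) (3,4) (1,4) (3,3) (1,3)
  BN@(4,2): attacks (3,4) (2,3) (3,0) (2,1)
B attacks (3,3): yes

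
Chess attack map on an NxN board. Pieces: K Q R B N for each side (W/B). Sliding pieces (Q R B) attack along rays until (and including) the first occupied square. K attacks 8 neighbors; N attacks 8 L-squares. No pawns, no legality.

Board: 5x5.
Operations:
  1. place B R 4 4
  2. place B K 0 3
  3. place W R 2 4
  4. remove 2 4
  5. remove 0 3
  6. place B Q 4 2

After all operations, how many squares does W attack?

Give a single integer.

Op 1: place BR@(4,4)
Op 2: place BK@(0,3)
Op 3: place WR@(2,4)
Op 4: remove (2,4)
Op 5: remove (0,3)
Op 6: place BQ@(4,2)
Per-piece attacks for W:
Union (0 distinct): (none)

Answer: 0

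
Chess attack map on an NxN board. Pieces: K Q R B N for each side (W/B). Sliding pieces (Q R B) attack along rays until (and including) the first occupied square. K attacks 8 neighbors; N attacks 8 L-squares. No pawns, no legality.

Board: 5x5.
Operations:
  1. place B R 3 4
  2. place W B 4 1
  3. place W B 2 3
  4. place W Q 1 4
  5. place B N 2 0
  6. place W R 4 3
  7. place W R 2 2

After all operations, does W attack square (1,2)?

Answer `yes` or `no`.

Op 1: place BR@(3,4)
Op 2: place WB@(4,1)
Op 3: place WB@(2,3)
Op 4: place WQ@(1,4)
Op 5: place BN@(2,0)
Op 6: place WR@(4,3)
Op 7: place WR@(2,2)
Per-piece attacks for W:
  WQ@(1,4): attacks (1,3) (1,2) (1,1) (1,0) (2,4) (3,4) (0,4) (2,3) (0,3) [ray(1,0) blocked at (3,4); ray(1,-1) blocked at (2,3)]
  WR@(2,2): attacks (2,3) (2,1) (2,0) (3,2) (4,2) (1,2) (0,2) [ray(0,1) blocked at (2,3); ray(0,-1) blocked at (2,0)]
  WB@(2,3): attacks (3,4) (3,2) (4,1) (1,4) (1,2) (0,1) [ray(1,1) blocked at (3,4); ray(1,-1) blocked at (4,1); ray(-1,1) blocked at (1,4)]
  WB@(4,1): attacks (3,2) (2,3) (3,0) [ray(-1,1) blocked at (2,3)]
  WR@(4,3): attacks (4,4) (4,2) (4,1) (3,3) (2,3) [ray(0,-1) blocked at (4,1); ray(-1,0) blocked at (2,3)]
W attacks (1,2): yes

Answer: yes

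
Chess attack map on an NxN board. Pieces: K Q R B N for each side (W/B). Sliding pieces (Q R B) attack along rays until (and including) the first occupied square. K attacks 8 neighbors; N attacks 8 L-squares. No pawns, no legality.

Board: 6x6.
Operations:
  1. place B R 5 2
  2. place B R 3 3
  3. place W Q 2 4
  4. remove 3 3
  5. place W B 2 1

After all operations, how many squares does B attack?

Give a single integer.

Op 1: place BR@(5,2)
Op 2: place BR@(3,3)
Op 3: place WQ@(2,4)
Op 4: remove (3,3)
Op 5: place WB@(2,1)
Per-piece attacks for B:
  BR@(5,2): attacks (5,3) (5,4) (5,5) (5,1) (5,0) (4,2) (3,2) (2,2) (1,2) (0,2)
Union (10 distinct): (0,2) (1,2) (2,2) (3,2) (4,2) (5,0) (5,1) (5,3) (5,4) (5,5)

Answer: 10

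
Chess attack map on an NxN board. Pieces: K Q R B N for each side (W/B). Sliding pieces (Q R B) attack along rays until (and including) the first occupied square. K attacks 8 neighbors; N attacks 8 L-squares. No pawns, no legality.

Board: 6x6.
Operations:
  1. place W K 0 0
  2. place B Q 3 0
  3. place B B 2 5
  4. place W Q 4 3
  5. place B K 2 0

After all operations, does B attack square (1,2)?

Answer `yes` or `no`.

Op 1: place WK@(0,0)
Op 2: place BQ@(3,0)
Op 3: place BB@(2,5)
Op 4: place WQ@(4,3)
Op 5: place BK@(2,0)
Per-piece attacks for B:
  BK@(2,0): attacks (2,1) (3,0) (1,0) (3,1) (1,1)
  BB@(2,5): attacks (3,4) (4,3) (1,4) (0,3) [ray(1,-1) blocked at (4,3)]
  BQ@(3,0): attacks (3,1) (3,2) (3,3) (3,4) (3,5) (4,0) (5,0) (2,0) (4,1) (5,2) (2,1) (1,2) (0,3) [ray(-1,0) blocked at (2,0)]
B attacks (1,2): yes

Answer: yes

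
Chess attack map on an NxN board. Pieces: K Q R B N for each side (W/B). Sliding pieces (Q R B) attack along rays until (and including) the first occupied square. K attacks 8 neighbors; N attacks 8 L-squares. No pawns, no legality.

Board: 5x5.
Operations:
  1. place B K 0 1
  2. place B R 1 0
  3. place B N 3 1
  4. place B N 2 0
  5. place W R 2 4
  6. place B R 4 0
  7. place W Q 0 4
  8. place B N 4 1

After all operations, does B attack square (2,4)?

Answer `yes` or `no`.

Answer: no

Derivation:
Op 1: place BK@(0,1)
Op 2: place BR@(1,0)
Op 3: place BN@(3,1)
Op 4: place BN@(2,0)
Op 5: place WR@(2,4)
Op 6: place BR@(4,0)
Op 7: place WQ@(0,4)
Op 8: place BN@(4,1)
Per-piece attacks for B:
  BK@(0,1): attacks (0,2) (0,0) (1,1) (1,2) (1,0)
  BR@(1,0): attacks (1,1) (1,2) (1,3) (1,4) (2,0) (0,0) [ray(1,0) blocked at (2,0)]
  BN@(2,0): attacks (3,2) (4,1) (1,2) (0,1)
  BN@(3,1): attacks (4,3) (2,3) (1,2) (1,0)
  BR@(4,0): attacks (4,1) (3,0) (2,0) [ray(0,1) blocked at (4,1); ray(-1,0) blocked at (2,0)]
  BN@(4,1): attacks (3,3) (2,2) (2,0)
B attacks (2,4): no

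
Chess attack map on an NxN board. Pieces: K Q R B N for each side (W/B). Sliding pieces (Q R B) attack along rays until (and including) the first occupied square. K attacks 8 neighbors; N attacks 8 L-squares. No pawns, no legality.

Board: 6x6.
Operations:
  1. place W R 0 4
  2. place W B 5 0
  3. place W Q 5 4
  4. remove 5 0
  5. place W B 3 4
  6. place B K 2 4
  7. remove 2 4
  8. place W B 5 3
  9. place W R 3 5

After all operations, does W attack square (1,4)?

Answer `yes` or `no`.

Op 1: place WR@(0,4)
Op 2: place WB@(5,0)
Op 3: place WQ@(5,4)
Op 4: remove (5,0)
Op 5: place WB@(3,4)
Op 6: place BK@(2,4)
Op 7: remove (2,4)
Op 8: place WB@(5,3)
Op 9: place WR@(3,5)
Per-piece attacks for W:
  WR@(0,4): attacks (0,5) (0,3) (0,2) (0,1) (0,0) (1,4) (2,4) (3,4) [ray(1,0) blocked at (3,4)]
  WB@(3,4): attacks (4,5) (4,3) (5,2) (2,5) (2,3) (1,2) (0,1)
  WR@(3,5): attacks (3,4) (4,5) (5,5) (2,5) (1,5) (0,5) [ray(0,-1) blocked at (3,4)]
  WB@(5,3): attacks (4,4) (3,5) (4,2) (3,1) (2,0) [ray(-1,1) blocked at (3,5)]
  WQ@(5,4): attacks (5,5) (5,3) (4,4) (3,4) (4,5) (4,3) (3,2) (2,1) (1,0) [ray(0,-1) blocked at (5,3); ray(-1,0) blocked at (3,4)]
W attacks (1,4): yes

Answer: yes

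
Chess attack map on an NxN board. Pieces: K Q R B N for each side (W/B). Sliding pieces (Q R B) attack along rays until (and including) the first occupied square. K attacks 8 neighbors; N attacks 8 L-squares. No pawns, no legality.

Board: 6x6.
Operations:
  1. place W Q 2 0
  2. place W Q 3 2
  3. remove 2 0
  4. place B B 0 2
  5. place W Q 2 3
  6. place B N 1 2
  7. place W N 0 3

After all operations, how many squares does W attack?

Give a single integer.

Answer: 28

Derivation:
Op 1: place WQ@(2,0)
Op 2: place WQ@(3,2)
Op 3: remove (2,0)
Op 4: place BB@(0,2)
Op 5: place WQ@(2,3)
Op 6: place BN@(1,2)
Op 7: place WN@(0,3)
Per-piece attacks for W:
  WN@(0,3): attacks (1,5) (2,4) (1,1) (2,2)
  WQ@(2,3): attacks (2,4) (2,5) (2,2) (2,1) (2,0) (3,3) (4,3) (5,3) (1,3) (0,3) (3,4) (4,5) (3,2) (1,4) (0,5) (1,2) [ray(-1,0) blocked at (0,3); ray(1,-1) blocked at (3,2); ray(-1,-1) blocked at (1,2)]
  WQ@(3,2): attacks (3,3) (3,4) (3,5) (3,1) (3,0) (4,2) (5,2) (2,2) (1,2) (4,3) (5,4) (4,1) (5,0) (2,3) (2,1) (1,0) [ray(-1,0) blocked at (1,2); ray(-1,1) blocked at (2,3)]
Union (28 distinct): (0,3) (0,5) (1,0) (1,1) (1,2) (1,3) (1,4) (1,5) (2,0) (2,1) (2,2) (2,3) (2,4) (2,5) (3,0) (3,1) (3,2) (3,3) (3,4) (3,5) (4,1) (4,2) (4,3) (4,5) (5,0) (5,2) (5,3) (5,4)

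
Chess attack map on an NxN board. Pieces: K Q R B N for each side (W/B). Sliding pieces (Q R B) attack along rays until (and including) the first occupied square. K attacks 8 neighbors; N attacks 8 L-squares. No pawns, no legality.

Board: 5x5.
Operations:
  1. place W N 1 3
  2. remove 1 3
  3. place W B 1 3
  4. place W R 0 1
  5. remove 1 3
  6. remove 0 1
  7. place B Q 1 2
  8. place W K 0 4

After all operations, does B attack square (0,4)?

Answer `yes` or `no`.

Answer: no

Derivation:
Op 1: place WN@(1,3)
Op 2: remove (1,3)
Op 3: place WB@(1,3)
Op 4: place WR@(0,1)
Op 5: remove (1,3)
Op 6: remove (0,1)
Op 7: place BQ@(1,2)
Op 8: place WK@(0,4)
Per-piece attacks for B:
  BQ@(1,2): attacks (1,3) (1,4) (1,1) (1,0) (2,2) (3,2) (4,2) (0,2) (2,3) (3,4) (2,1) (3,0) (0,3) (0,1)
B attacks (0,4): no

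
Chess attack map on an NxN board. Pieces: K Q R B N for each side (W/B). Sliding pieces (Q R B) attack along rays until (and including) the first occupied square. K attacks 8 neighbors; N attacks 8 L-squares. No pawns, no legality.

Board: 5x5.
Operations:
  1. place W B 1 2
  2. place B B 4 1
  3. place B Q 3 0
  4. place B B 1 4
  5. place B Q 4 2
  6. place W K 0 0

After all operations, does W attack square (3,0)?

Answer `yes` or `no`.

Answer: yes

Derivation:
Op 1: place WB@(1,2)
Op 2: place BB@(4,1)
Op 3: place BQ@(3,0)
Op 4: place BB@(1,4)
Op 5: place BQ@(4,2)
Op 6: place WK@(0,0)
Per-piece attacks for W:
  WK@(0,0): attacks (0,1) (1,0) (1,1)
  WB@(1,2): attacks (2,3) (3,4) (2,1) (3,0) (0,3) (0,1) [ray(1,-1) blocked at (3,0)]
W attacks (3,0): yes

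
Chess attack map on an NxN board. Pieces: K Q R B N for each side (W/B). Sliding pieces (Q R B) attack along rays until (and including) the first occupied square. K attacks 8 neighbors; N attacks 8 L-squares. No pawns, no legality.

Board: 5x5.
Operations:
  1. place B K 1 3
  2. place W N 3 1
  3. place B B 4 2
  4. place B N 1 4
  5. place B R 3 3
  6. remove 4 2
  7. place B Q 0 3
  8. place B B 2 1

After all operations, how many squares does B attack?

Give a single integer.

Answer: 19

Derivation:
Op 1: place BK@(1,3)
Op 2: place WN@(3,1)
Op 3: place BB@(4,2)
Op 4: place BN@(1,4)
Op 5: place BR@(3,3)
Op 6: remove (4,2)
Op 7: place BQ@(0,3)
Op 8: place BB@(2,1)
Per-piece attacks for B:
  BQ@(0,3): attacks (0,4) (0,2) (0,1) (0,0) (1,3) (1,4) (1,2) (2,1) [ray(1,0) blocked at (1,3); ray(1,1) blocked at (1,4); ray(1,-1) blocked at (2,1)]
  BK@(1,3): attacks (1,4) (1,2) (2,3) (0,3) (2,4) (2,2) (0,4) (0,2)
  BN@(1,4): attacks (2,2) (3,3) (0,2)
  BB@(2,1): attacks (3,2) (4,3) (3,0) (1,2) (0,3) (1,0) [ray(-1,1) blocked at (0,3)]
  BR@(3,3): attacks (3,4) (3,2) (3,1) (4,3) (2,3) (1,3) [ray(0,-1) blocked at (3,1); ray(-1,0) blocked at (1,3)]
Union (19 distinct): (0,0) (0,1) (0,2) (0,3) (0,4) (1,0) (1,2) (1,3) (1,4) (2,1) (2,2) (2,3) (2,4) (3,0) (3,1) (3,2) (3,3) (3,4) (4,3)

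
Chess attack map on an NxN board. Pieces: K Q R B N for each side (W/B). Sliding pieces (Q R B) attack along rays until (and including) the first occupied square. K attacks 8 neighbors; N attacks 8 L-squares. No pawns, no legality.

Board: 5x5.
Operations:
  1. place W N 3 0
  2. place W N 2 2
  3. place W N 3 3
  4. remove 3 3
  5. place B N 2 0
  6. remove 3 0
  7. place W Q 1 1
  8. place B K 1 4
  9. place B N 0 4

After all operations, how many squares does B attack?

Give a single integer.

Answer: 9

Derivation:
Op 1: place WN@(3,0)
Op 2: place WN@(2,2)
Op 3: place WN@(3,3)
Op 4: remove (3,3)
Op 5: place BN@(2,0)
Op 6: remove (3,0)
Op 7: place WQ@(1,1)
Op 8: place BK@(1,4)
Op 9: place BN@(0,4)
Per-piece attacks for B:
  BN@(0,4): attacks (1,2) (2,3)
  BK@(1,4): attacks (1,3) (2,4) (0,4) (2,3) (0,3)
  BN@(2,0): attacks (3,2) (4,1) (1,2) (0,1)
Union (9 distinct): (0,1) (0,3) (0,4) (1,2) (1,3) (2,3) (2,4) (3,2) (4,1)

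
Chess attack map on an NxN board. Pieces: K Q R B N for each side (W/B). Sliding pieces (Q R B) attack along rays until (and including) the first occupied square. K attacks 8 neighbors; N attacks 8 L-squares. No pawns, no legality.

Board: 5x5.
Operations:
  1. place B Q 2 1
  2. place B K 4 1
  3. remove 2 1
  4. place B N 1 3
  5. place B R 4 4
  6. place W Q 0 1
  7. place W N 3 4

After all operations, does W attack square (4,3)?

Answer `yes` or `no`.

Answer: no

Derivation:
Op 1: place BQ@(2,1)
Op 2: place BK@(4,1)
Op 3: remove (2,1)
Op 4: place BN@(1,3)
Op 5: place BR@(4,4)
Op 6: place WQ@(0,1)
Op 7: place WN@(3,4)
Per-piece attacks for W:
  WQ@(0,1): attacks (0,2) (0,3) (0,4) (0,0) (1,1) (2,1) (3,1) (4,1) (1,2) (2,3) (3,4) (1,0) [ray(1,0) blocked at (4,1); ray(1,1) blocked at (3,4)]
  WN@(3,4): attacks (4,2) (2,2) (1,3)
W attacks (4,3): no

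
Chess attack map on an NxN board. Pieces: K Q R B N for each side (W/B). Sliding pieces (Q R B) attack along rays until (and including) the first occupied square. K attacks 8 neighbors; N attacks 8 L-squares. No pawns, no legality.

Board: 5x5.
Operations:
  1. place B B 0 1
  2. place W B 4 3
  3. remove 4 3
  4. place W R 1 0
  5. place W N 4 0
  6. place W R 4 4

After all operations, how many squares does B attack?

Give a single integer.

Op 1: place BB@(0,1)
Op 2: place WB@(4,3)
Op 3: remove (4,3)
Op 4: place WR@(1,0)
Op 5: place WN@(4,0)
Op 6: place WR@(4,4)
Per-piece attacks for B:
  BB@(0,1): attacks (1,2) (2,3) (3,4) (1,0) [ray(1,-1) blocked at (1,0)]
Union (4 distinct): (1,0) (1,2) (2,3) (3,4)

Answer: 4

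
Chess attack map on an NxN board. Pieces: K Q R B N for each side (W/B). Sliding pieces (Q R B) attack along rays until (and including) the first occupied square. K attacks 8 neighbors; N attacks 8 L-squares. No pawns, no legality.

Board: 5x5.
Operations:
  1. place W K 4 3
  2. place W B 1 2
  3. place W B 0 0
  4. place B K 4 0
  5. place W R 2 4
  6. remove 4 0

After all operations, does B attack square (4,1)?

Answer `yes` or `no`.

Op 1: place WK@(4,3)
Op 2: place WB@(1,2)
Op 3: place WB@(0,0)
Op 4: place BK@(4,0)
Op 5: place WR@(2,4)
Op 6: remove (4,0)
Per-piece attacks for B:
B attacks (4,1): no

Answer: no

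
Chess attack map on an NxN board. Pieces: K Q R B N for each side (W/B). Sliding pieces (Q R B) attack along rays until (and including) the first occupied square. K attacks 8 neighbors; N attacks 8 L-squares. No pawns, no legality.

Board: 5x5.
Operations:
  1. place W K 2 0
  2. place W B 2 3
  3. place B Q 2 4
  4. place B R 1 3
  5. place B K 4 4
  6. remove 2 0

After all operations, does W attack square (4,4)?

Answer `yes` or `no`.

Answer: no

Derivation:
Op 1: place WK@(2,0)
Op 2: place WB@(2,3)
Op 3: place BQ@(2,4)
Op 4: place BR@(1,3)
Op 5: place BK@(4,4)
Op 6: remove (2,0)
Per-piece attacks for W:
  WB@(2,3): attacks (3,4) (3,2) (4,1) (1,4) (1,2) (0,1)
W attacks (4,4): no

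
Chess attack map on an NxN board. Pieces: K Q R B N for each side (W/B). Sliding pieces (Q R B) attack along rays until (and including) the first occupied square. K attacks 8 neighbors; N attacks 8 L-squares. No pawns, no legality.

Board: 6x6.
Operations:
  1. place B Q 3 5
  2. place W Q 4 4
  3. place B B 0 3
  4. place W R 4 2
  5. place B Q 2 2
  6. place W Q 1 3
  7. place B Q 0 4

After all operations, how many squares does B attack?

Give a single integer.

Answer: 24

Derivation:
Op 1: place BQ@(3,5)
Op 2: place WQ@(4,4)
Op 3: place BB@(0,3)
Op 4: place WR@(4,2)
Op 5: place BQ@(2,2)
Op 6: place WQ@(1,3)
Op 7: place BQ@(0,4)
Per-piece attacks for B:
  BB@(0,3): attacks (1,4) (2,5) (1,2) (2,1) (3,0)
  BQ@(0,4): attacks (0,5) (0,3) (1,4) (2,4) (3,4) (4,4) (1,5) (1,3) [ray(0,-1) blocked at (0,3); ray(1,0) blocked at (4,4); ray(1,-1) blocked at (1,3)]
  BQ@(2,2): attacks (2,3) (2,4) (2,5) (2,1) (2,0) (3,2) (4,2) (1,2) (0,2) (3,3) (4,4) (3,1) (4,0) (1,3) (1,1) (0,0) [ray(1,0) blocked at (4,2); ray(1,1) blocked at (4,4); ray(-1,1) blocked at (1,3)]
  BQ@(3,5): attacks (3,4) (3,3) (3,2) (3,1) (3,0) (4,5) (5,5) (2,5) (1,5) (0,5) (4,4) (2,4) (1,3) [ray(1,-1) blocked at (4,4); ray(-1,-1) blocked at (1,3)]
Union (24 distinct): (0,0) (0,2) (0,3) (0,5) (1,1) (1,2) (1,3) (1,4) (1,5) (2,0) (2,1) (2,3) (2,4) (2,5) (3,0) (3,1) (3,2) (3,3) (3,4) (4,0) (4,2) (4,4) (4,5) (5,5)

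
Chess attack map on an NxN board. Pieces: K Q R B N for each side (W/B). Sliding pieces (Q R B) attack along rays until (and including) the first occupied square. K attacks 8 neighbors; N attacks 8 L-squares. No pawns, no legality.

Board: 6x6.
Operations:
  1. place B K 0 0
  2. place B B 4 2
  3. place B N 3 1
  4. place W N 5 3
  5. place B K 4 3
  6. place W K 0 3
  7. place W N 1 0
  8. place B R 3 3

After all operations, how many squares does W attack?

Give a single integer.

Op 1: place BK@(0,0)
Op 2: place BB@(4,2)
Op 3: place BN@(3,1)
Op 4: place WN@(5,3)
Op 5: place BK@(4,3)
Op 6: place WK@(0,3)
Op 7: place WN@(1,0)
Op 8: place BR@(3,3)
Per-piece attacks for W:
  WK@(0,3): attacks (0,4) (0,2) (1,3) (1,4) (1,2)
  WN@(1,0): attacks (2,2) (3,1) (0,2)
  WN@(5,3): attacks (4,5) (3,4) (4,1) (3,2)
Union (11 distinct): (0,2) (0,4) (1,2) (1,3) (1,4) (2,2) (3,1) (3,2) (3,4) (4,1) (4,5)

Answer: 11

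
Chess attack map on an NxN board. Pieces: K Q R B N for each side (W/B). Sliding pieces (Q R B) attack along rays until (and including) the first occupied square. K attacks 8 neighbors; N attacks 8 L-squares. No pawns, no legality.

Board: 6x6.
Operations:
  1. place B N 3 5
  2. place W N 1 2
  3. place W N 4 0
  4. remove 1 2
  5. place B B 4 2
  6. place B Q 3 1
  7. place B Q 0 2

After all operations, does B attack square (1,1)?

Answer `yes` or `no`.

Answer: yes

Derivation:
Op 1: place BN@(3,5)
Op 2: place WN@(1,2)
Op 3: place WN@(4,0)
Op 4: remove (1,2)
Op 5: place BB@(4,2)
Op 6: place BQ@(3,1)
Op 7: place BQ@(0,2)
Per-piece attacks for B:
  BQ@(0,2): attacks (0,3) (0,4) (0,5) (0,1) (0,0) (1,2) (2,2) (3,2) (4,2) (1,3) (2,4) (3,5) (1,1) (2,0) [ray(1,0) blocked at (4,2); ray(1,1) blocked at (3,5)]
  BQ@(3,1): attacks (3,2) (3,3) (3,4) (3,5) (3,0) (4,1) (5,1) (2,1) (1,1) (0,1) (4,2) (4,0) (2,2) (1,3) (0,4) (2,0) [ray(0,1) blocked at (3,5); ray(1,1) blocked at (4,2); ray(1,-1) blocked at (4,0)]
  BN@(3,5): attacks (4,3) (5,4) (2,3) (1,4)
  BB@(4,2): attacks (5,3) (5,1) (3,3) (2,4) (1,5) (3,1) [ray(-1,-1) blocked at (3,1)]
B attacks (1,1): yes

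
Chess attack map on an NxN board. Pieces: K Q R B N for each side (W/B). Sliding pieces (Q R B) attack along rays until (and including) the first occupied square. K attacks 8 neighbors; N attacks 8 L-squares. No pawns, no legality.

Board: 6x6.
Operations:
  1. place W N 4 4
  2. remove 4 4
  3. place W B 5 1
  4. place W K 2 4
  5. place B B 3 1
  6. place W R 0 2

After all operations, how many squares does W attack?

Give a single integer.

Op 1: place WN@(4,4)
Op 2: remove (4,4)
Op 3: place WB@(5,1)
Op 4: place WK@(2,4)
Op 5: place BB@(3,1)
Op 6: place WR@(0,2)
Per-piece attacks for W:
  WR@(0,2): attacks (0,3) (0,4) (0,5) (0,1) (0,0) (1,2) (2,2) (3,2) (4,2) (5,2)
  WK@(2,4): attacks (2,5) (2,3) (3,4) (1,4) (3,5) (3,3) (1,5) (1,3)
  WB@(5,1): attacks (4,2) (3,3) (2,4) (4,0) [ray(-1,1) blocked at (2,4)]
Union (20 distinct): (0,0) (0,1) (0,3) (0,4) (0,5) (1,2) (1,3) (1,4) (1,5) (2,2) (2,3) (2,4) (2,5) (3,2) (3,3) (3,4) (3,5) (4,0) (4,2) (5,2)

Answer: 20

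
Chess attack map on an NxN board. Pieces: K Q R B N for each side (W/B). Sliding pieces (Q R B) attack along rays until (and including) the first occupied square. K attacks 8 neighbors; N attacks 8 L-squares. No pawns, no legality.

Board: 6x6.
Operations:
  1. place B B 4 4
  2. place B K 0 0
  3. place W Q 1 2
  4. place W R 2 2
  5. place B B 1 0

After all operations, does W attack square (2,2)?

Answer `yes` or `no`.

Op 1: place BB@(4,4)
Op 2: place BK@(0,0)
Op 3: place WQ@(1,2)
Op 4: place WR@(2,2)
Op 5: place BB@(1,0)
Per-piece attacks for W:
  WQ@(1,2): attacks (1,3) (1,4) (1,5) (1,1) (1,0) (2,2) (0,2) (2,3) (3,4) (4,5) (2,1) (3,0) (0,3) (0,1) [ray(0,-1) blocked at (1,0); ray(1,0) blocked at (2,2)]
  WR@(2,2): attacks (2,3) (2,4) (2,5) (2,1) (2,0) (3,2) (4,2) (5,2) (1,2) [ray(-1,0) blocked at (1,2)]
W attacks (2,2): yes

Answer: yes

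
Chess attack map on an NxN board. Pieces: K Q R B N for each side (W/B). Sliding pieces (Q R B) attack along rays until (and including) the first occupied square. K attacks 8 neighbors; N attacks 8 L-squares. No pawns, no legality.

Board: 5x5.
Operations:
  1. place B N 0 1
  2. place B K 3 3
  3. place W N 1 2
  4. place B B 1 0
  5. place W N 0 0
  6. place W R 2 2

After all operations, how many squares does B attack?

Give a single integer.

Op 1: place BN@(0,1)
Op 2: place BK@(3,3)
Op 3: place WN@(1,2)
Op 4: place BB@(1,0)
Op 5: place WN@(0,0)
Op 6: place WR@(2,2)
Per-piece attacks for B:
  BN@(0,1): attacks (1,3) (2,2) (2,0)
  BB@(1,0): attacks (2,1) (3,2) (4,3) (0,1) [ray(-1,1) blocked at (0,1)]
  BK@(3,3): attacks (3,4) (3,2) (4,3) (2,3) (4,4) (4,2) (2,4) (2,2)
Union (12 distinct): (0,1) (1,3) (2,0) (2,1) (2,2) (2,3) (2,4) (3,2) (3,4) (4,2) (4,3) (4,4)

Answer: 12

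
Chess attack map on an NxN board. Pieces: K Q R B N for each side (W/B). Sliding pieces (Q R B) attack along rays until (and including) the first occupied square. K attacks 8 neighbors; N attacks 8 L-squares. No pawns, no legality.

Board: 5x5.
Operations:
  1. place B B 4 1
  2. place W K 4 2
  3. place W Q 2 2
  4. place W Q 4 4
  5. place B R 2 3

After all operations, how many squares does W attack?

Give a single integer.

Op 1: place BB@(4,1)
Op 2: place WK@(4,2)
Op 3: place WQ@(2,2)
Op 4: place WQ@(4,4)
Op 5: place BR@(2,3)
Per-piece attacks for W:
  WQ@(2,2): attacks (2,3) (2,1) (2,0) (3,2) (4,2) (1,2) (0,2) (3,3) (4,4) (3,1) (4,0) (1,3) (0,4) (1,1) (0,0) [ray(0,1) blocked at (2,3); ray(1,0) blocked at (4,2); ray(1,1) blocked at (4,4)]
  WK@(4,2): attacks (4,3) (4,1) (3,2) (3,3) (3,1)
  WQ@(4,4): attacks (4,3) (4,2) (3,4) (2,4) (1,4) (0,4) (3,3) (2,2) [ray(0,-1) blocked at (4,2); ray(-1,-1) blocked at (2,2)]
Union (21 distinct): (0,0) (0,2) (0,4) (1,1) (1,2) (1,3) (1,4) (2,0) (2,1) (2,2) (2,3) (2,4) (3,1) (3,2) (3,3) (3,4) (4,0) (4,1) (4,2) (4,3) (4,4)

Answer: 21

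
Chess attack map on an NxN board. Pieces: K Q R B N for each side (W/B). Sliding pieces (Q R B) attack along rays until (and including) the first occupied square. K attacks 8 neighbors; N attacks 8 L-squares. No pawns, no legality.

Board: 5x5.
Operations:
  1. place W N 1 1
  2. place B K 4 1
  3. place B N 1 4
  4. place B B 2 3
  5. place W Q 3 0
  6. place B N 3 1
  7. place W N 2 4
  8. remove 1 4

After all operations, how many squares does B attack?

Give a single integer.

Op 1: place WN@(1,1)
Op 2: place BK@(4,1)
Op 3: place BN@(1,4)
Op 4: place BB@(2,3)
Op 5: place WQ@(3,0)
Op 6: place BN@(3,1)
Op 7: place WN@(2,4)
Op 8: remove (1,4)
Per-piece attacks for B:
  BB@(2,3): attacks (3,4) (3,2) (4,1) (1,4) (1,2) (0,1) [ray(1,-1) blocked at (4,1)]
  BN@(3,1): attacks (4,3) (2,3) (1,2) (1,0)
  BK@(4,1): attacks (4,2) (4,0) (3,1) (3,2) (3,0)
Union (13 distinct): (0,1) (1,0) (1,2) (1,4) (2,3) (3,0) (3,1) (3,2) (3,4) (4,0) (4,1) (4,2) (4,3)

Answer: 13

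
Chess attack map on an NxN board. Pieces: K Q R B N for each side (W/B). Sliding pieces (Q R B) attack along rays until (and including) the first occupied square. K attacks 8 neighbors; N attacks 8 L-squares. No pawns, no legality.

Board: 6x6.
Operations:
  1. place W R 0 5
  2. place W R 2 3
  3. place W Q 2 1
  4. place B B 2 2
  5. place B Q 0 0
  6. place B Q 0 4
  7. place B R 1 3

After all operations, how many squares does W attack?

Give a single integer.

Op 1: place WR@(0,5)
Op 2: place WR@(2,3)
Op 3: place WQ@(2,1)
Op 4: place BB@(2,2)
Op 5: place BQ@(0,0)
Op 6: place BQ@(0,4)
Op 7: place BR@(1,3)
Per-piece attacks for W:
  WR@(0,5): attacks (0,4) (1,5) (2,5) (3,5) (4,5) (5,5) [ray(0,-1) blocked at (0,4)]
  WQ@(2,1): attacks (2,2) (2,0) (3,1) (4,1) (5,1) (1,1) (0,1) (3,2) (4,3) (5,4) (3,0) (1,2) (0,3) (1,0) [ray(0,1) blocked at (2,2)]
  WR@(2,3): attacks (2,4) (2,5) (2,2) (3,3) (4,3) (5,3) (1,3) [ray(0,-1) blocked at (2,2); ray(-1,0) blocked at (1,3)]
Union (24 distinct): (0,1) (0,3) (0,4) (1,0) (1,1) (1,2) (1,3) (1,5) (2,0) (2,2) (2,4) (2,5) (3,0) (3,1) (3,2) (3,3) (3,5) (4,1) (4,3) (4,5) (5,1) (5,3) (5,4) (5,5)

Answer: 24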